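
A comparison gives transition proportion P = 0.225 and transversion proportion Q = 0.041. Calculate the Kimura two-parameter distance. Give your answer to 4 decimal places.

0.3590

Under the Kimura two-parameter model, d = −½ ln(1 − 2P − Q) − ¼ ln(1 − 2Q).
1 − 2P − Q = 0.509, giving −½ ln(0.509) = 0.337654.
1 − 2Q = 0.918, giving −¼ ln(0.918) = 0.021389.
d = 0.337654 + 0.021389 = 0.359043.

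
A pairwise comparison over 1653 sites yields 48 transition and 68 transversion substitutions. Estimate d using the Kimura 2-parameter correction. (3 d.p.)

0.074

P = 48/1653 ≈ 0.029038 and Q = 68/1653 ≈ 0.041137.
Under the Kimura two-parameter model, d = −½ ln(1 − 2P − Q) − ¼ ln(1 − 2Q).
1 − 2P − Q = 0.900787, giving −½ ln(0.900787) = 0.052243.
1 − 2Q = 0.917726, giving −¼ ln(0.917726) = 0.021464.
d = 0.052243 + 0.021464 = 0.073707.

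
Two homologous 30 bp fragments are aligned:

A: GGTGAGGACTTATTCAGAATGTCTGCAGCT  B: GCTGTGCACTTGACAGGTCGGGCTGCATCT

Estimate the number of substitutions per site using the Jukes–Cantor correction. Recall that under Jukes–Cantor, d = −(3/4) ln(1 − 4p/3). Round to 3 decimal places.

The sequences differ at 13 of 30 sites, so p = 13/30 ≈ 0.433333.
d = −(3/4) ln(1 − 4p/3) = −0.75 ln(1 − 0.577777) = −0.75 ln(0.422223)
  = −0.75 × (-0.862222) = 0.646667 substitutions/site.

0.647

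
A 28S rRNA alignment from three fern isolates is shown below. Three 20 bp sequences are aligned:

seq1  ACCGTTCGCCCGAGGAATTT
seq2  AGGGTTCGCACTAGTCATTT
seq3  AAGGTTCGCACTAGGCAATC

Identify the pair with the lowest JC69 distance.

seq2 and seq3

seq1–seq2: 6/20 differ, p = 0.300, d = 0.383.
seq1–seq3: 7/20 differ, p = 0.350, d = 0.471.
seq2–seq3: 4/20 differ, p = 0.200, d = 0.233.
The smallest distance is between seq2 and seq3.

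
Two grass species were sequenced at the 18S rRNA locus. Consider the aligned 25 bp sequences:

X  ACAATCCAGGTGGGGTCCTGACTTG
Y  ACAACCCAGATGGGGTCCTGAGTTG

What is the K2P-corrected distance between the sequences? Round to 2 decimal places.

0.13

Of 25 sites, 2 differences are transitions and 1 are transversions, so P = 2/25 = 0.08 and Q = 1/25 = 0.04.
Under the Kimura two-parameter model, d = −½ ln(1 − 2P − Q) − ¼ ln(1 − 2Q).
1 − 2P − Q = 0.8, giving −½ ln(0.8) = 0.111572.
1 − 2Q = 0.92, giving −¼ ln(0.92) = 0.020845.
d = 0.111572 + 0.020845 = 0.132417.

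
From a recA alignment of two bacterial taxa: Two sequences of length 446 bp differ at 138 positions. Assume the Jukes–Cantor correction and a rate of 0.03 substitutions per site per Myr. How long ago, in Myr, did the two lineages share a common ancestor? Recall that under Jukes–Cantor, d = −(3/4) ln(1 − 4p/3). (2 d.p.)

p = 138/446 ≈ 0.309417.
d = −(3/4) ln(1 − 4p/3) = −0.75 ln(1 − 0.412556) = −0.75 ln(0.587444)
  = −0.75 × (-0.531974) = 0.398981 substitutions/site.
Under a molecular clock d = 2μt, so t = d/(2μ) = 0.398981 / (2 × 0.03) = 6.65 Myr.

6.65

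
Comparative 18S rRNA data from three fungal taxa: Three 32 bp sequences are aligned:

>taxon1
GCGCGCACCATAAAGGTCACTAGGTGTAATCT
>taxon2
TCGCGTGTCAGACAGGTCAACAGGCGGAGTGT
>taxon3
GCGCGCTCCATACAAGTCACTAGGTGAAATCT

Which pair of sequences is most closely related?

taxon1–taxon2: 12/32 differ, p = 0.375, d = 0.520.
taxon1–taxon3: 4/32 differ, p = 0.125, d = 0.137.
taxon2–taxon3: 12/32 differ, p = 0.375, d = 0.520.
The smallest distance is between taxon1 and taxon3.

taxon1 and taxon3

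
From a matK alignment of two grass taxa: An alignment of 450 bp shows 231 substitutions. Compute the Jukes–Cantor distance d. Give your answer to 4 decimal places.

p = 231/450 ≈ 0.513333.
d = −(3/4) ln(1 − 4p/3) = −0.75 ln(1 − 0.684444) = −0.75 ln(0.315556)
  = −0.75 × (-1.153419) = 0.865064 substitutions/site.

0.8651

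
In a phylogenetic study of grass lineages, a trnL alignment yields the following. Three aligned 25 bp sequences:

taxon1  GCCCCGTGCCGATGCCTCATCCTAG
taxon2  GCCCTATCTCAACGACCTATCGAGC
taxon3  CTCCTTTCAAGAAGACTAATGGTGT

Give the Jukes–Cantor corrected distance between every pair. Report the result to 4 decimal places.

d(taxon1,taxon2) = 0.8865, d(taxon1,taxon3) = 1.0298, d(taxon2,taxon3) = 0.7662

taxon1–taxon2: 13/25 sites differ → p = 0.52, d = −0.75 ln(1 − 0.693333) = 0.886495 ≈ 0.8865.
taxon1–taxon3: 14/25 sites differ → p = 0.56, d = −0.75 ln(1 − 0.746667) = 1.029788 ≈ 1.0298.
taxon2–taxon3: 12/25 sites differ → p = 0.48, d = −0.75 ln(1 − 0.64) = 0.766238 ≈ 0.7662.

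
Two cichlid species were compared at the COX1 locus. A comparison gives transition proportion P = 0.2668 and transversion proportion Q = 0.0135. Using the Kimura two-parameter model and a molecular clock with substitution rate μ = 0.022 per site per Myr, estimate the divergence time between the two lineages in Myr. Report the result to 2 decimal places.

9.16

Under the Kimura two-parameter model, d = −½ ln(1 − 2P − Q) − ¼ ln(1 − 2Q).
1 − 2P − Q = 0.4529, giving −½ ln(0.4529) = 0.396042.
1 − 2Q = 0.973, giving −¼ ln(0.973) = 0.006843.
d = 0.396042 + 0.006843 = 0.402885.
Under a molecular clock d = 2μt, so t = d/(2μ) = 0.402885 / (2 × 0.022) = 9.16 Myr.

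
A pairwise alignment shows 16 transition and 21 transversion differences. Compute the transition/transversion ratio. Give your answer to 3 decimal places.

0.762

R = 16/21 = 0.761904… ≈ 0.762 (to 3 d.p.).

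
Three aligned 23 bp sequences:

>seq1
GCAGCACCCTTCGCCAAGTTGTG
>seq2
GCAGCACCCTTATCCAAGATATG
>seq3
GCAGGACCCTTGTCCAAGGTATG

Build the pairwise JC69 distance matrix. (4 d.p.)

d(seq1,seq2) = 0.1979, d(seq1,seq3) = 0.2567, d(seq2,seq3) = 0.1433

seq1–seq2: 4/23 sites differ → p ≈ 0.173913, d = −0.75 ln(1 − 0.231884) = 0.197861 ≈ 0.1979.
seq1–seq3: 5/23 sites differ → p ≈ 0.217391, d = −0.75 ln(1 − 0.289855) = 0.256715 ≈ 0.2567.
seq2–seq3: 3/23 sites differ → p ≈ 0.130435, d = −0.75 ln(1 − 0.173913) = 0.143291 ≈ 0.1433.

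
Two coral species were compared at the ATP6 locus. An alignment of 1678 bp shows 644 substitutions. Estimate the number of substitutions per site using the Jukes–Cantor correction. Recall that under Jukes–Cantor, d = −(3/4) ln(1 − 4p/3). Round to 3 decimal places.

0.538

p = 644/1678 ≈ 0.38379.
d = −(3/4) ln(1 − 4p/3) = −0.75 ln(1 − 0.51172) = −0.75 ln(0.48828)
  = −0.75 × (-0.716866) = 0.537650 substitutions/site.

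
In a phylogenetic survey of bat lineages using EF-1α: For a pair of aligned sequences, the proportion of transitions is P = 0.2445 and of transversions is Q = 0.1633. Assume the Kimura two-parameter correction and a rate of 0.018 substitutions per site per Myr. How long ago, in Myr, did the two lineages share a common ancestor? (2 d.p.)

Under the Kimura two-parameter model, d = −½ ln(1 − 2P − Q) − ¼ ln(1 − 2Q).
1 − 2P − Q = 0.3477, giving −½ ln(0.3477) = 0.528208.
1 − 2Q = 0.6734, giving −¼ ln(0.6734) = 0.098854.
d = 0.528208 + 0.098854 = 0.627062.
Under a molecular clock d = 2μt, so t = d/(2μ) = 0.627062 / (2 × 0.018) = 17.42 Myr.

17.42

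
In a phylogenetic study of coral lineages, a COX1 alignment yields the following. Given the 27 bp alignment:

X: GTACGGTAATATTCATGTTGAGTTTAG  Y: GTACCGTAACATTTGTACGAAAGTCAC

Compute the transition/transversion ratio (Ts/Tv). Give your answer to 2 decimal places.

Transitions are A↔G and C↔T; transversions are all other mismatches.
Transitions: 8. Transversions: 4.
R = 8/4 = 2.00.

2.00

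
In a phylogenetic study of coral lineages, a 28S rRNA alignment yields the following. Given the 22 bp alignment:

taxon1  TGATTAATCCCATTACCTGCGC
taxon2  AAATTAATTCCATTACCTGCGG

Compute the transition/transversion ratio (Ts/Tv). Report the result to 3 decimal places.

Transitions are A↔G and C↔T; transversions are all other mismatches.
Transitions: 2. Transversions: 2.
R = 2/2 = 1.000.

1.000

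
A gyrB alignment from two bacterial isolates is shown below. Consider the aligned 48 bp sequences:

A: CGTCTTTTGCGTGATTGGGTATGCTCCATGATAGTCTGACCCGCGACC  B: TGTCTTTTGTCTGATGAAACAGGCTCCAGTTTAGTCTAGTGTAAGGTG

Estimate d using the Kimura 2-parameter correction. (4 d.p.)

0.7706

Of 48 sites, 13 differences are transitions and 9 are transversions, so P = 13/48 ≈ 0.270833 and Q = 9/48 = 0.1875.
Under the Kimura two-parameter model, d = −½ ln(1 − 2P − Q) − ¼ ln(1 − 2Q).
1 − 2P − Q = 0.270834, giving −½ ln(0.270834) = 0.653125.
1 − 2Q = 0.625, giving −¼ ln(0.625) = 0.117501.
d = 0.653125 + 0.117501 = 0.770626.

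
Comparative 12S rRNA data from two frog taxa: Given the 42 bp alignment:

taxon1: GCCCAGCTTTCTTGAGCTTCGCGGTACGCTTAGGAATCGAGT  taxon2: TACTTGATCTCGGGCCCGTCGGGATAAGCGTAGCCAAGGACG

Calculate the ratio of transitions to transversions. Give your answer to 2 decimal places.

Transitions are A↔G and C↔T; transversions are all other mismatches.
Transitions: 3. Transversions: 18.
R = 3/18 = 0.166666… ≈ 0.17 (to 2 d.p.).

0.17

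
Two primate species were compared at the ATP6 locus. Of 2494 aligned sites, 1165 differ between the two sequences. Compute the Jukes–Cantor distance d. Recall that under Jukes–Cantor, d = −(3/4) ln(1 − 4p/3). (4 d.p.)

0.7313

p = 1165/2494 ≈ 0.467121.
d = −(3/4) ln(1 − 4p/3) = −0.75 ln(1 − 0.622828) = −0.75 ln(0.377172)
  = −0.75 × (-0.975054) = 0.731291 substitutions/site.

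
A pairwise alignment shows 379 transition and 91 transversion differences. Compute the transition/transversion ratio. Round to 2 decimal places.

R = 379/91 = 4.164835… ≈ 4.16 (to 2 d.p.).

4.16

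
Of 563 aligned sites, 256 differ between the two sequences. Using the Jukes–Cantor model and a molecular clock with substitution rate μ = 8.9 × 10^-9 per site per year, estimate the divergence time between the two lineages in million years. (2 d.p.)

p = 256/563 ≈ 0.454707.
d = −(3/4) ln(1 − 4p/3) = −0.75 ln(1 − 0.606276) = −0.75 ln(0.393724)
  = −0.75 × (-0.932105) = 0.699079 substitutions/site.
Under a molecular clock d = 2μt, so t = d/(2μ) = 0.699079 / (2 × 8.9 × 10^-9) = 39.27 million years.

39.27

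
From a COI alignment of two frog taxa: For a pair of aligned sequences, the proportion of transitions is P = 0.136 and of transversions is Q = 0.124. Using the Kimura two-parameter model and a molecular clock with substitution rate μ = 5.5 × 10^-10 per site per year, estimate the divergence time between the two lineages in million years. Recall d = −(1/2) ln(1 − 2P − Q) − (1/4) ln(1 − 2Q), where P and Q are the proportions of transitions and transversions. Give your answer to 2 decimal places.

293.95

Under the Kimura two-parameter model, d = −½ ln(1 − 2P − Q) − ¼ ln(1 − 2Q).
1 − 2P − Q = 0.604, giving −½ ln(0.604) = 0.252091.
1 − 2Q = 0.752, giving −¼ ln(0.752) = 0.071255.
d = 0.252091 + 0.071255 = 0.323346.
Under a molecular clock d = 2μt, so t = d/(2μ) = 0.323346 / (2 × 5.5 × 10^-10) = 293.95 million years.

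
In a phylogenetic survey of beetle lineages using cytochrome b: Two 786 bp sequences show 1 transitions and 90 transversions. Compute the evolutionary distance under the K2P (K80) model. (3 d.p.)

0.127

P = 1/786 ≈ 0.001272 and Q = 90/786 ≈ 0.114504.
Under the Kimura two-parameter model, d = −½ ln(1 − 2P − Q) − ¼ ln(1 − 2Q).
1 − 2P − Q = 0.882952, giving −½ ln(0.882952) = 0.062242.
1 − 2Q = 0.770992, giving −¼ ln(0.770992) = 0.065019.
d = 0.062242 + 0.065019 = 0.127261.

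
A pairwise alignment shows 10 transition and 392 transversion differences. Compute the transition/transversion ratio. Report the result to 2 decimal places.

R = 10/392 = 0.025510… ≈ 0.03 (to 2 d.p.).

0.03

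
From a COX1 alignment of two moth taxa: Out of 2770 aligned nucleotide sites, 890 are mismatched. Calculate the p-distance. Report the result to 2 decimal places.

0.32

p = 890/2770 = 0.321299… ≈ 0.32 (to 2 d.p.).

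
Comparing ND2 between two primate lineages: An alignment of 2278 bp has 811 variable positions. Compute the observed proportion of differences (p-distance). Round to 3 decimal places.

0.356

p = 811/2278 = 0.356014… ≈ 0.356 (to 3 d.p.).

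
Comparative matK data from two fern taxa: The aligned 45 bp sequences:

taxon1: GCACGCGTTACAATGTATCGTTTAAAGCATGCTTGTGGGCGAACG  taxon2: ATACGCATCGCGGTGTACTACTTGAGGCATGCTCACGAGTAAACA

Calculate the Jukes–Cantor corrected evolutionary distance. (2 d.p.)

The sequences differ at 20 of 45 sites, so p = 20/45 ≈ 0.444444.
d = −(3/4) ln(1 − 4p/3) = −0.75 ln(1 − 0.592592) = −0.75 ln(0.407408)
  = −0.75 × (-0.897940) = 0.673455 substitutions/site.

0.67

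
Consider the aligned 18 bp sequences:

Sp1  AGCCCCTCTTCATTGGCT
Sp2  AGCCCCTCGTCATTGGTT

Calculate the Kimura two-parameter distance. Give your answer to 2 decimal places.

Of 18 sites, 1 differences are transitions and 1 are transversions, so P = 1/18 ≈ 0.055556 and Q = 1/18 ≈ 0.055556.
Under the Kimura two-parameter model, d = −½ ln(1 − 2P − Q) − ¼ ln(1 − 2Q).
1 − 2P − Q = 0.833332, giving −½ ln(0.833332) = 0.091162.
1 − 2Q = 0.888888, giving −¼ ln(0.888888) = 0.029446.
d = 0.091162 + 0.029446 = 0.120608.

0.12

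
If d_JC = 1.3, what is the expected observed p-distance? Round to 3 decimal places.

p = (3/4)(1 − e^(−4d/3)) = 0.75 × (1 − e^(-1.733333)) = 0.75 × (1 − 0.176695) = 0.617479.

0.617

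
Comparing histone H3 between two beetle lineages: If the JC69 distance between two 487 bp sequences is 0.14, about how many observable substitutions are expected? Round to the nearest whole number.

Invert JC69: p = (3/4)(1 − e^(−4d/3)) = 0.75 × (1 − e^(-0.186667)) = 0.75 × (1 − 0.829720) = 0.127710.
Expected differing sites = pL ≈ 0.127710 × 487 = 62.19477 ≈ 62.

62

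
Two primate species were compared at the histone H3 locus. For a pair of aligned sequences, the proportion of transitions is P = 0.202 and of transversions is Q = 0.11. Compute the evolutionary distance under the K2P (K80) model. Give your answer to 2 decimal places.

0.42

Under the Kimura two-parameter model, d = −½ ln(1 − 2P − Q) − ¼ ln(1 − 2Q).
1 − 2P − Q = 0.486, giving −½ ln(0.486) = 0.360773.
1 − 2Q = 0.78, giving −¼ ln(0.78) = 0.062115.
d = 0.360773 + 0.062115 = 0.422888.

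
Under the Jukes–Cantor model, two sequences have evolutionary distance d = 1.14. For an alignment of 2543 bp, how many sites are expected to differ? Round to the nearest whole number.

1490

Invert JC69: p = (3/4)(1 − e^(−4d/3)) = 0.75 × (1 − e^(-1.52)) = 0.75 × (1 − 0.218712) = 0.585966.
Expected differing sites = pL ≈ 0.585966 × 2543 = 1490.111538 ≈ 1490.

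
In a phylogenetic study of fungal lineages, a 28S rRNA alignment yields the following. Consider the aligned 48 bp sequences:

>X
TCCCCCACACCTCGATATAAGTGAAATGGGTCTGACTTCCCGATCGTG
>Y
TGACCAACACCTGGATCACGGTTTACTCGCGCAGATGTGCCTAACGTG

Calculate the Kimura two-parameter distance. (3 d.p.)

Of 48 sites, 2 differences are transitions and 18 are transversions, so P = 2/48 ≈ 0.041667 and Q = 18/48 = 0.375.
Under the Kimura two-parameter model, d = −½ ln(1 − 2P − Q) − ¼ ln(1 − 2Q).
1 − 2P − Q = 0.541666, giving −½ ln(0.541666) = 0.306553.
1 − 2Q = 0.25, giving −¼ ln(0.25) = 0.346574.
d = 0.306553 + 0.346574 = 0.653127.

0.653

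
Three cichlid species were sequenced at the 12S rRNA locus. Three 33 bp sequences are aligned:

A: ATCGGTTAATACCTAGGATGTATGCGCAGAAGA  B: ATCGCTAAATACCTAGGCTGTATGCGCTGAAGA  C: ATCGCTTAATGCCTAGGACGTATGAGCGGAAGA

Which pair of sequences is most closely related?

A and B

A–B: 4/33 differ, p = 0.121, d = 0.132.
A–C: 5/33 differ, p = 0.152, d = 0.169.
B–C: 6/33 differ, p = 0.182, d = 0.208.
The smallest distance is between A and B.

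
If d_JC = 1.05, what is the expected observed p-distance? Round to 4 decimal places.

p = (3/4)(1 − e^(−4d/3)) = 0.75 × (1 − e^(-1.4)) = 0.75 × (1 − 0.246597) = 0.565052.

0.5651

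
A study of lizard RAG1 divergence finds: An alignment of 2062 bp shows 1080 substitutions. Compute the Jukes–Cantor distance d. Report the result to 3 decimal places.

0.899

p = 1080/2062 ≈ 0.523763.
d = −(3/4) ln(1 − 4p/3) = −0.75 ln(1 − 0.698351) = −0.75 ln(0.301649)
  = −0.75 × (-1.198491) = 0.898868 substitutions/site.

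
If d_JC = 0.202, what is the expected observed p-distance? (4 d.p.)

0.1771

p = (3/4)(1 − e^(−4d/3)) = 0.75 × (1 − e^(-0.269333)) = 0.75 × (1 − 0.763889) = 0.177083.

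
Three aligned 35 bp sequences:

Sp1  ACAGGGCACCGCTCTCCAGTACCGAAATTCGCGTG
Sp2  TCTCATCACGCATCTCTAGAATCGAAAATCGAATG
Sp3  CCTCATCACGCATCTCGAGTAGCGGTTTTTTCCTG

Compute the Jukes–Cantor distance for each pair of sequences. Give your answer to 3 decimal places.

Sp1–Sp2: 14/35 sites differ → p = 0.4, d = −0.75 ln(1 − 0.533333) = 0.571605 ≈ 0.572.
Sp1–Sp3: 16/35 sites differ → p ≈ 0.457143, d = −0.75 ln(1 − 0.609524) = 0.705292 ≈ 0.705.
Sp2–Sp3: 12/35 sites differ → p ≈ 0.342857, d = −0.75 ln(1 − 0.457143) = 0.458182 ≈ 0.458.

d(Sp1,Sp2) = 0.572, d(Sp1,Sp3) = 0.705, d(Sp2,Sp3) = 0.458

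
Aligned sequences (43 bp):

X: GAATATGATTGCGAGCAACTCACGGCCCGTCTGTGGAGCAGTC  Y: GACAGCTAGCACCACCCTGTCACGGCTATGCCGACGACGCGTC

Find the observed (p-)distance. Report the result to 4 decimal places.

0.5349

The sequences differ at 23 of 43 positions.
p = 23/43 = 0.534883… ≈ 0.5349 (to 4 d.p.).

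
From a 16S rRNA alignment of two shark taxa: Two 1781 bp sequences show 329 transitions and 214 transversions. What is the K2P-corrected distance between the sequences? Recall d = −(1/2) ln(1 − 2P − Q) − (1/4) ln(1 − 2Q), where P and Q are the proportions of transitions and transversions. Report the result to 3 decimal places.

0.405

P = 329/1781 ≈ 0.184728 and Q = 214/1781 ≈ 0.120157.
Under the Kimura two-parameter model, d = −½ ln(1 − 2P − Q) − ¼ ln(1 − 2Q).
1 − 2P − Q = 0.510387, giving −½ ln(0.510387) = 0.336293.
1 − 2Q = 0.759686, giving −¼ ln(0.759686) = 0.068713.
d = 0.336293 + 0.068713 = 0.405006.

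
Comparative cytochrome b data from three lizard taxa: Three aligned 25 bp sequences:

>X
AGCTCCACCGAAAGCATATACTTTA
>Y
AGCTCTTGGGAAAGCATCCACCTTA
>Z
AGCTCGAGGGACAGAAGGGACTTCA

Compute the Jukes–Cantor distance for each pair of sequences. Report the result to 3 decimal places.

d(X,Y) = 0.351, d(X,Z) = 0.490, d(Y,Z) = 0.490

X–Y: 7/25 sites differ → p = 0.28, d = −0.75 ln(1 − 0.373333) = 0.350505 ≈ 0.351.
X–Z: 9/25 sites differ → p = 0.36, d = −0.75 ln(1 − 0.48) = 0.490445 ≈ 0.490.
Y–Z: 9/25 sites differ → p = 0.36, d = −0.75 ln(1 − 0.48) = 0.490445 ≈ 0.490.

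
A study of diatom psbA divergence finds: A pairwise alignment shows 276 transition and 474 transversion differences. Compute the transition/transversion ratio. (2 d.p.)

0.58

R = 276/474 = 0.582278… ≈ 0.58 (to 2 d.p.).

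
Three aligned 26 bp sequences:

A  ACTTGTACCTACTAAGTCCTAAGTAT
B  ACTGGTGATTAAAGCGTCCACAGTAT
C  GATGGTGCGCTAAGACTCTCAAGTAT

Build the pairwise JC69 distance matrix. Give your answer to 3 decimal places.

A–B: 10/26 sites differ → p ≈ 0.384615, d = −0.75 ln(1 − 0.51282) = 0.539341 ≈ 0.539.
A–C: 13/26 sites differ → p = 0.5, d = −0.75 ln(1 − 0.666667) = 0.823960 ≈ 0.824.
B–C: 11/26 sites differ → p ≈ 0.423077, d = −0.75 ln(1 − 0.564103) = 0.622762 ≈ 0.623.

d(A,B) = 0.539, d(A,C) = 0.824, d(B,C) = 0.623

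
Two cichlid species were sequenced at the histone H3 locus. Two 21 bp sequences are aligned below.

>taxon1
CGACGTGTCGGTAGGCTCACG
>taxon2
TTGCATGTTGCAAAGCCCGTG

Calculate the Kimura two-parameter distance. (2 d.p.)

1.26

Of 21 sites, 8 differences are transitions and 3 are transversions, so P = 8/21 ≈ 0.380952 and Q = 3/21 ≈ 0.142857.
Under the Kimura two-parameter model, d = −½ ln(1 − 2P − Q) − ¼ ln(1 − 2Q).
1 − 2P − Q = 0.095239, giving −½ ln(0.095239) = 1.175683.
1 − 2Q = 0.714286, giving −¼ ln(0.714286) = 0.084118.
d = 1.175683 + 0.084118 = 1.259801.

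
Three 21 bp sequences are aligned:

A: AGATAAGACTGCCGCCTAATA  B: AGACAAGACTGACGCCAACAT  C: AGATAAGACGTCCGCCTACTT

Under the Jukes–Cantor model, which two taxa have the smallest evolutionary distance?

A–B: 6/21 differ, p = 0.286, d = 0.360.
A–C: 4/21 differ, p = 0.190, d = 0.220.
B–C: 6/21 differ, p = 0.286, d = 0.360.
The smallest distance is between A and C.

A and C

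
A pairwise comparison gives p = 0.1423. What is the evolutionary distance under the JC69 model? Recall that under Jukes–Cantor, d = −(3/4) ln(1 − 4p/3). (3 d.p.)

0.158

d = −(3/4) ln(1 − 4p/3) = −0.75 ln(1 − 0.189733) = −0.75 ln(0.810267)
  = −0.75 × (-0.210391) = 0.157793 substitutions/site.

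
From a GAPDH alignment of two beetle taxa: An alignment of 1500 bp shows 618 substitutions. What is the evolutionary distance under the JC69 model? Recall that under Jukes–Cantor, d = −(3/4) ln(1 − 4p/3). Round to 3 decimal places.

p = 618/1500 = 0.412.
d = −(3/4) ln(1 − 4p/3) = −0.75 ln(1 − 0.549333) = −0.75 ln(0.450667)
  = −0.75 × (-0.797027) = 0.597770 substitutions/site.

0.598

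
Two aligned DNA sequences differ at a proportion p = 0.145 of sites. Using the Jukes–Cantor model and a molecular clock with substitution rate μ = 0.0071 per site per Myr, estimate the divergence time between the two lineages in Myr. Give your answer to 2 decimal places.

11.35

d = −(3/4) ln(1 − 4p/3) = −0.75 ln(1 − 0.193333) = −0.75 ln(0.806667)
  = −0.75 × (-0.214844) = 0.161133 substitutions/site.
Under a molecular clock d = 2μt, so t = d/(2μ) = 0.161133 / (2 × 0.0071) = 11.35 Myr.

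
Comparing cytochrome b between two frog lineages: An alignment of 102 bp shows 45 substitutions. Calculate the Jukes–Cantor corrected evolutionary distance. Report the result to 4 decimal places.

p = 45/102 ≈ 0.441176.
d = −(3/4) ln(1 − 4p/3) = −0.75 ln(1 − 0.588235) = −0.75 ln(0.411765)
  = −0.75 × (-0.887302) = 0.665477 substitutions/site.

0.6655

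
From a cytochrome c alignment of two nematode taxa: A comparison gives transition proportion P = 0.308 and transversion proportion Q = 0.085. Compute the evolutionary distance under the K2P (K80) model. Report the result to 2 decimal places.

Under the Kimura two-parameter model, d = −½ ln(1 − 2P − Q) − ¼ ln(1 − 2Q).
1 − 2P − Q = 0.299, giving −½ ln(0.299) = 0.603656.
1 − 2Q = 0.83, giving −¼ ln(0.83) = 0.046582.
d = 0.603656 + 0.046582 = 0.650238.

0.65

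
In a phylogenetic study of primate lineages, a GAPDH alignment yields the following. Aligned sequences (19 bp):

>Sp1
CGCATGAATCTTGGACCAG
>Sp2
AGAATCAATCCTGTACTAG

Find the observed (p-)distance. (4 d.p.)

0.3158

The sequences differ at 6 of 19 positions (sites 1, 3, 6, 11, 14, 17).
p = 6/19 = 0.315789… ≈ 0.3158 (to 4 d.p.).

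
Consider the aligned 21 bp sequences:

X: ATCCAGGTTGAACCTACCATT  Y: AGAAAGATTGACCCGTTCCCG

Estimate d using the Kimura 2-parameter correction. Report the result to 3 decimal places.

0.908

Of 21 sites, 3 differences are transitions and 8 are transversions, so P = 3/21 ≈ 0.142857 and Q = 8/21 ≈ 0.380952.
Under the Kimura two-parameter model, d = −½ ln(1 − 2P − Q) − ¼ ln(1 − 2Q).
1 − 2P − Q = 0.333334, giving −½ ln(0.333334) = 0.549305.
1 − 2Q = 0.238096, giving −¼ ln(0.238096) = 0.358770.
d = 0.549305 + 0.358770 = 0.908075.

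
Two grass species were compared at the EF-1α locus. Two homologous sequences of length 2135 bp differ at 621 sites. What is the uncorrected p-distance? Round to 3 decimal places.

0.291

p = 621/2135 = 0.290866… ≈ 0.291 (to 3 d.p.).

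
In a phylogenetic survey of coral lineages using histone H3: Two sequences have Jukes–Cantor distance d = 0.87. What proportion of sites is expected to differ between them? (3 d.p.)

p = (3/4)(1 − e^(−4d/3)) = 0.75 × (1 − e^(-1.16)) = 0.75 × (1 − 0.313486) = 0.514886.

0.515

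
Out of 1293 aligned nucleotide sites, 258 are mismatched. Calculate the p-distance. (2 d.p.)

p = 258/1293 = 0.199535… ≈ 0.20 (to 2 d.p.).

0.20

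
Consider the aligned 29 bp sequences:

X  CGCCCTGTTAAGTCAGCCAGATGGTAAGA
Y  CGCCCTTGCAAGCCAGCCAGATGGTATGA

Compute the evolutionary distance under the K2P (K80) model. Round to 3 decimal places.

0.196

Of 29 sites, 2 differences are transitions and 3 are transversions, so P = 2/29 ≈ 0.068966 and Q = 3/29 ≈ 0.103448.
Under the Kimura two-parameter model, d = −½ ln(1 − 2P − Q) − ¼ ln(1 − 2Q).
1 − 2P − Q = 0.75862, giving −½ ln(0.75862) = 0.138127.
1 − 2Q = 0.793104, giving −¼ ln(0.793104) = 0.057950.
d = 0.138127 + 0.057950 = 0.196077.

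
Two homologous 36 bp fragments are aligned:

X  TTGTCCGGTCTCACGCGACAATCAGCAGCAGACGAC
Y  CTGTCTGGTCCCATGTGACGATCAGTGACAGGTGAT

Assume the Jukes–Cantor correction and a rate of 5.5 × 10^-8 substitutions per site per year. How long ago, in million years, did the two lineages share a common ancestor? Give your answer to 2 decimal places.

4.01

The sequences differ at 12 of 36 sites, so p = 12/36 ≈ 0.333333.
d = −(3/4) ln(1 − 4p/3) = −0.75 ln(1 − 0.444444) = −0.75 ln(0.555556)
  = −0.75 × (-0.587786) = 0.440840 substitutions/site.
Under a molecular clock d = 2μt, so t = d/(2μ) = 0.440840 / (2 × 5.5 × 10^-8) = 4.01 million years.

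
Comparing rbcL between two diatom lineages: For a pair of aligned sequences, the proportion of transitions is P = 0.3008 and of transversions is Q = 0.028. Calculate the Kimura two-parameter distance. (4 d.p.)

Under the Kimura two-parameter model, d = −½ ln(1 − 2P − Q) − ¼ ln(1 − 2Q).
1 − 2P − Q = 0.3704, giving −½ ln(0.3704) = 0.496586.
1 − 2Q = 0.944, giving −¼ ln(0.944) = 0.014407.
d = 0.496586 + 0.014407 = 0.510993.

0.5110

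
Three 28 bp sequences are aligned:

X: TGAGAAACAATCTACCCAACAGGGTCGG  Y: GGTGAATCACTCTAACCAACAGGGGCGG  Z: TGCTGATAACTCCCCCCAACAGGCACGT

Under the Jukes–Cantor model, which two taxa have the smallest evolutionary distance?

X–Y: 6/28 differ, p = 0.214, d = 0.252.
X–Z: 11/28 differ, p = 0.393, d = 0.556.
Y–Z: 11/28 differ, p = 0.393, d = 0.556.
The smallest distance is between X and Y.

X and Y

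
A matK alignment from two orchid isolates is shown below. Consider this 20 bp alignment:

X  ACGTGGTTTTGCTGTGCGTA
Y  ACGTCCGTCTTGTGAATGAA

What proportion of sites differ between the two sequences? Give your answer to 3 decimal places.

0.500

The sequences differ at 10 of 20 positions (sites 5, 6, 7, 9, 11, 12, 15, 16, 17, 19).
p = 10/20 = 0.500.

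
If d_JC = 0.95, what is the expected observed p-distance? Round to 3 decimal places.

0.539

p = (3/4)(1 − e^(−4d/3)) = 0.75 × (1 − e^(-1.266667)) = 0.75 × (1 − 0.281769) = 0.538673.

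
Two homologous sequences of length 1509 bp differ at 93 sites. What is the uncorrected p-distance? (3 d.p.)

0.062

p = 93/1509 = 0.061630… ≈ 0.062 (to 3 d.p.).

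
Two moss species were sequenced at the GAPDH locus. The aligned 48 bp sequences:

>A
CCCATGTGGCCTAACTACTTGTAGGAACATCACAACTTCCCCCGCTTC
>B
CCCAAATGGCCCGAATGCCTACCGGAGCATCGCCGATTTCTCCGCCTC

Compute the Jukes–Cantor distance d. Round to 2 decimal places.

The sequences differ at 18 of 48 sites, so p = 18/48 = 0.375.
d = −(3/4) ln(1 − 4p/3) = −0.75 ln(1 − 0.5) = −0.75 ln(0.5)
  = −0.75 × (-0.693147) = 0.519860 substitutions/site.

0.52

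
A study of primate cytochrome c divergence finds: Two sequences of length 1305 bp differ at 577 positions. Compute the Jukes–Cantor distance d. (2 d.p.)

p = 577/1305 ≈ 0.442146.
d = −(3/4) ln(1 − 4p/3) = −0.75 ln(1 − 0.589528) = −0.75 ln(0.410472)
  = −0.75 × (-0.890448) = 0.667836 substitutions/site.

0.67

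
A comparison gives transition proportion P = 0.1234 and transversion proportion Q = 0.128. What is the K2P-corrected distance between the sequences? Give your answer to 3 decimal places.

Under the Kimura two-parameter model, d = −½ ln(1 − 2P − Q) − ¼ ln(1 − 2Q).
1 − 2P − Q = 0.6252, giving −½ ln(0.6252) = 0.234842.
1 − 2Q = 0.744, giving −¼ ln(0.744) = 0.073929.
d = 0.234842 + 0.073929 = 0.308771.

0.309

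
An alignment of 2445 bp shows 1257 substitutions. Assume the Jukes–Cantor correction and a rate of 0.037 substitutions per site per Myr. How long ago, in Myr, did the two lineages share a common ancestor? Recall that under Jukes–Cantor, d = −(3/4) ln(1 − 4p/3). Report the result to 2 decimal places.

p = 1257/2445 ≈ 0.51411.
d = −(3/4) ln(1 − 4p/3) = −0.75 ln(1 − 0.68548) = −0.75 ln(0.31452)
  = −0.75 × (-1.156708) = 0.867531 substitutions/site.
Under a molecular clock d = 2μt, so t = d/(2μ) = 0.867531 / (2 × 0.037) = 11.72 Myr.

11.72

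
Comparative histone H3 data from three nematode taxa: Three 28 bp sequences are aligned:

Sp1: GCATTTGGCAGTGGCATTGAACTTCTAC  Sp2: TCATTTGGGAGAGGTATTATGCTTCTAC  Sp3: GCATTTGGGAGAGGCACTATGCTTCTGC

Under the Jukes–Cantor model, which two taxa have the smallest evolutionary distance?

Sp2 and Sp3

Sp1–Sp2: 7/28 differ, p = 0.250, d = 0.304.
Sp1–Sp3: 7/28 differ, p = 0.250, d = 0.304.
Sp2–Sp3: 4/28 differ, p = 0.143, d = 0.158.
The smallest distance is between Sp2 and Sp3.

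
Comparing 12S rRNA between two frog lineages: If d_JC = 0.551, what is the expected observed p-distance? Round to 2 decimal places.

p = (3/4)(1 − e^(−4d/3)) = 0.75 × (1 − e^(-0.734667)) = 0.75 × (1 − 0.479665) = 0.390251.

0.39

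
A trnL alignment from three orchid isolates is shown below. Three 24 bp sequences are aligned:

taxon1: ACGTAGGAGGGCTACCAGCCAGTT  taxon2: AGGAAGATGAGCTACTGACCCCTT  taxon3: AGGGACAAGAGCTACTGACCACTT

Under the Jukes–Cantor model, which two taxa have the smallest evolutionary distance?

taxon2 and taxon3

taxon1–taxon2: 10/24 differ, p = 0.417, d = 0.608.
taxon1–taxon3: 9/24 differ, p = 0.375, d = 0.520.
taxon2–taxon3: 4/24 differ, p = 0.167, d = 0.188.
The smallest distance is between taxon2 and taxon3.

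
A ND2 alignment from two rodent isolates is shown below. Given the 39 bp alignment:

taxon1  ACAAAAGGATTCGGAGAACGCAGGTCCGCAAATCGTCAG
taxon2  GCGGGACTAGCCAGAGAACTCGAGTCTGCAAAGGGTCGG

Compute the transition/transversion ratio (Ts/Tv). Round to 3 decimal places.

1.667

Transitions are A↔G and C↔T; transversions are all other mismatches.
Transitions: 10. Transversions: 6.
R = 10/6 = 1.666666… ≈ 1.667 (to 3 d.p.).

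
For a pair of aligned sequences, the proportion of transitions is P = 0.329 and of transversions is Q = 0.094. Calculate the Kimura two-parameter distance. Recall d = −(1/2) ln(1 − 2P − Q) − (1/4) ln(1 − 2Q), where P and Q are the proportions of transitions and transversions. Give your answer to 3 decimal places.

0.749

Under the Kimura two-parameter model, d = −½ ln(1 − 2P − Q) − ¼ ln(1 − 2Q).
1 − 2P − Q = 0.248, giving −½ ln(0.248) = 0.697163.
1 − 2Q = 0.812, giving −¼ ln(0.812) = 0.052064.
d = 0.697163 + 0.052064 = 0.749227.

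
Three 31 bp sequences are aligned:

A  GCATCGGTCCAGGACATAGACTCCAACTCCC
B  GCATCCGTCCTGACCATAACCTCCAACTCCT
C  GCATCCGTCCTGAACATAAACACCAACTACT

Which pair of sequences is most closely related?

A–B: 7/31 differ, p = 0.226, d = 0.269.
A–C: 7/31 differ, p = 0.226, d = 0.269.
B–C: 4/31 differ, p = 0.129, d = 0.142.
The smallest distance is between B and C.

B and C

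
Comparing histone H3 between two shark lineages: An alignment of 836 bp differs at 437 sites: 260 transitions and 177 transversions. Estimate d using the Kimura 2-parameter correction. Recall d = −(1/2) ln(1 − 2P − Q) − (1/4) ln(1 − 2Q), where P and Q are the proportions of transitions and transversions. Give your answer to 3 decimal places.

1.035

P = 260/836 ≈ 0.311005 and Q = 177/836 ≈ 0.211722.
Under the Kimura two-parameter model, d = −½ ln(1 − 2P − Q) − ¼ ln(1 − 2Q).
1 − 2P − Q = 0.166268, giving −½ ln(0.166268) = 0.897077.
1 − 2Q = 0.576556, giving −¼ ln(0.576556) = 0.137671.
d = 0.897077 + 0.137671 = 1.034748.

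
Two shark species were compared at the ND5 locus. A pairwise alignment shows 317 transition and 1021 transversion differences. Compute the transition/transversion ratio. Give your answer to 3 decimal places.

R = 317/1021 = 0.310479… ≈ 0.310 (to 3 d.p.).

0.310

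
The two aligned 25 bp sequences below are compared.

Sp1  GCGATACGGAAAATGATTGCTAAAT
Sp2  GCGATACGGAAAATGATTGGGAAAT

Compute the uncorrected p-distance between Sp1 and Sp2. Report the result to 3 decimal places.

The sequences differ at 2 of 25 positions (sites 20, 21).
p = 2/25 = 0.080.

0.080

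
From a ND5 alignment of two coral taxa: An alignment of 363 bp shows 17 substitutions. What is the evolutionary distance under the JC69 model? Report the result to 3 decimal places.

0.048

p = 17/363 ≈ 0.046832.
d = −(3/4) ln(1 − 4p/3) = −0.75 ln(1 − 0.062443) = −0.75 ln(0.937557)
  = −0.75 × (-0.064478) = 0.048359 substitutions/site.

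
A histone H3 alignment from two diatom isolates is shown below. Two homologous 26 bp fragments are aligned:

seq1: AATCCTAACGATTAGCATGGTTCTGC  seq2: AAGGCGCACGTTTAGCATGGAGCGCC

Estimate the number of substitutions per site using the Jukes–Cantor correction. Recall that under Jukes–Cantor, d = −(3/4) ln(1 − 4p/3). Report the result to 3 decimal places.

The sequences differ at 9 of 26 sites (3, 4, 6, 7, 11, 21, 22, 24, 25), so p = 9/26 ≈ 0.346154.
d = −(3/4) ln(1 − 4p/3) = −0.75 ln(1 − 0.461539) = −0.75 ln(0.538461)
  = −0.75 × (-0.619040) = 0.464280 substitutions/site.

0.464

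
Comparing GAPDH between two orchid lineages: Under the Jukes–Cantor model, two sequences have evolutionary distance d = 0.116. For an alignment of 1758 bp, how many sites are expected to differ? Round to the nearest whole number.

Invert JC69: p = (3/4)(1 − e^(−4d/3)) = 0.75 × (1 − e^(-0.154667)) = 0.75 × (1 − 0.856700) = 0.107475.
Expected differing sites = pL ≈ 0.107475 × 1758 = 188.94105 ≈ 189.

189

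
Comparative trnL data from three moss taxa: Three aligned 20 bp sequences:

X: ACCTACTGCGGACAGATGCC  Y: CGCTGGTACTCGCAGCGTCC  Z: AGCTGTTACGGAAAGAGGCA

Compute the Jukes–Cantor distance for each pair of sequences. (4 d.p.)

X–Y: 11/20 sites differ → p = 0.55, d = −0.75 ln(1 − 0.733333) = 0.991316 ≈ 0.9913.
X–Z: 7/20 sites differ → p = 0.35, d = −0.75 ln(1 − 0.466667) = 0.471457 ≈ 0.4715.
Y–Z: 9/20 sites differ → p = 0.45, d = −0.75 ln(1 − 0.6) = 0.687218 ≈ 0.6872.

d(X,Y) = 0.9913, d(X,Z) = 0.4715, d(Y,Z) = 0.6872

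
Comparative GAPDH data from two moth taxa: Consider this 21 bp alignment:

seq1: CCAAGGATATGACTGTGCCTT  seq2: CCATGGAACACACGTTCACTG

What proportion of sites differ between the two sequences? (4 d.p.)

The sequences differ at 10 of 21 positions (sites 4, 8, 9, 10, 11, 14, 15, 17, 18, 21).
p = 10/21 = 0.476190… ≈ 0.4762 (to 4 d.p.).

0.4762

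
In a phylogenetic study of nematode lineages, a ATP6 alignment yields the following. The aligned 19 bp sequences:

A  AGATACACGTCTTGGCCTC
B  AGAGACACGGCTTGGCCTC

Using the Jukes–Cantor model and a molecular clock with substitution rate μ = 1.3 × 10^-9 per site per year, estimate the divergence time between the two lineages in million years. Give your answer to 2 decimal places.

The sequences differ at 2 of 19 sites (4, 10), so p = 2/19 ≈ 0.105263.
d = −(3/4) ln(1 − 4p/3) = −0.75 ln(1 − 0.140351) = −0.75 ln(0.859649)
  = −0.75 × (-0.151231) = 0.113423 substitutions/site.
Under a molecular clock d = 2μt, so t = d/(2μ) = 0.113423 / (2 × 1.3 × 10^-9) = 43.62 million years.

43.62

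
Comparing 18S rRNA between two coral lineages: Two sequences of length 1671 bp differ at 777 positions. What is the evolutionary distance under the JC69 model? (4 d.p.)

p = 777/1671 ≈ 0.464991.
d = −(3/4) ln(1 − 4p/3) = −0.75 ln(1 − 0.619988) = −0.75 ln(0.380012)
  = −0.75 × (-0.967552) = 0.725664 substitutions/site.

0.7257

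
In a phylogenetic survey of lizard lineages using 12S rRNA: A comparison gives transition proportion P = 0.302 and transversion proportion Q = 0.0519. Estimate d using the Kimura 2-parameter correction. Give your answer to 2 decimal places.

0.56

Under the Kimura two-parameter model, d = −½ ln(1 − 2P − Q) − ¼ ln(1 − 2Q).
1 − 2P − Q = 0.3441, giving −½ ln(0.3441) = 0.533411.
1 − 2Q = 0.8962, giving −¼ ln(0.8962) = 0.027398.
d = 0.533411 + 0.027398 = 0.560809.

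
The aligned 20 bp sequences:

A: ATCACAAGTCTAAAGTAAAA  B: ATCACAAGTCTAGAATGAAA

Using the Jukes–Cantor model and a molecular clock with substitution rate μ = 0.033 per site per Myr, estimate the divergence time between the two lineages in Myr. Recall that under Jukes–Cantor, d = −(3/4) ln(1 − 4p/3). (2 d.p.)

The sequences differ at 3 of 20 sites (13, 15, 17), so p = 3/20 = 0.15.
d = −(3/4) ln(1 − 4p/3) = −0.75 ln(1 − 0.2) = −0.75 ln(0.8)
  = −0.75 × (-0.223144) = 0.167358 substitutions/site.
Under a molecular clock d = 2μt, so t = d/(2μ) = 0.167358 / (2 × 0.033) = 2.54 Myr.

2.54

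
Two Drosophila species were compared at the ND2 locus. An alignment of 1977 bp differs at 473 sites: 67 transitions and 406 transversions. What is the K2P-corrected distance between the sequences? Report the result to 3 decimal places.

P = 67/1977 ≈ 0.03389 and Q = 406/1977 ≈ 0.205362.
Under the Kimura two-parameter model, d = −½ ln(1 − 2P − Q) − ¼ ln(1 − 2Q).
1 − 2P − Q = 0.726858, giving −½ ln(0.726858) = 0.159512.
1 − 2Q = 0.589276, giving −¼ ln(0.589276) = 0.132215.
d = 0.159512 + 0.132215 = 0.291727.

0.292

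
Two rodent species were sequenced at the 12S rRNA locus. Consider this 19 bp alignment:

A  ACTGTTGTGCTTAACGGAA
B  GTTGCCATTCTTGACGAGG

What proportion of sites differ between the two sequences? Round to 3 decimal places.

0.526

The sequences differ at 10 of 19 positions (sites 1, 2, 5, 6, 7, 9, 13, 17, 18, 19).
p = 10/19 = 0.526315… ≈ 0.526 (to 3 d.p.).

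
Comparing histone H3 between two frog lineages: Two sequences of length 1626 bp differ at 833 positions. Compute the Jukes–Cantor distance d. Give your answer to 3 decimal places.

p = 833/1626 ≈ 0.5123.
d = −(3/4) ln(1 − 4p/3) = −0.75 ln(1 − 0.683067) = −0.75 ln(0.316933)
  = −0.75 × (-1.149065) = 0.861799 substitutions/site.

0.862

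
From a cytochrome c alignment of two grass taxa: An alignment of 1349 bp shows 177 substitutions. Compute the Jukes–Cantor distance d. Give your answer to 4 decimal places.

0.1442

p = 177/1349 ≈ 0.131208.
d = −(3/4) ln(1 − 4p/3) = −0.75 ln(1 − 0.174944) = −0.75 ln(0.825056)
  = −0.75 × (-0.192304) = 0.144228 substitutions/site.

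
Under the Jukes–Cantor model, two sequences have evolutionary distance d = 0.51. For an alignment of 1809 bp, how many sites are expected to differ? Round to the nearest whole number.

669

Invert JC69: p = (3/4)(1 − e^(−4d/3)) = 0.75 × (1 − e^(-0.68)) = 0.75 × (1 − 0.506617) = 0.370037.
Expected differing sites = pL ≈ 0.370037 × 1809 = 669.396933 ≈ 669.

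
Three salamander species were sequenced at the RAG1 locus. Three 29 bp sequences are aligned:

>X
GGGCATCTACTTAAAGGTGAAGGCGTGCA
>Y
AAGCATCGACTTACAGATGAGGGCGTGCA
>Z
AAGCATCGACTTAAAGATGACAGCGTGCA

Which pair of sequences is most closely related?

X–Y: 6/29 differ, p = 0.207, d = 0.242.
X–Z: 6/29 differ, p = 0.207, d = 0.242.
Y–Z: 3/29 differ, p = 0.103, d = 0.111.
The smallest distance is between Y and Z.

Y and Z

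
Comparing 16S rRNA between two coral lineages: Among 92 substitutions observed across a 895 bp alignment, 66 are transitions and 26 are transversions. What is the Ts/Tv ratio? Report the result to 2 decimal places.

2.54

R = 66/26 = 2.538461… ≈ 2.54 (to 2 d.p.).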